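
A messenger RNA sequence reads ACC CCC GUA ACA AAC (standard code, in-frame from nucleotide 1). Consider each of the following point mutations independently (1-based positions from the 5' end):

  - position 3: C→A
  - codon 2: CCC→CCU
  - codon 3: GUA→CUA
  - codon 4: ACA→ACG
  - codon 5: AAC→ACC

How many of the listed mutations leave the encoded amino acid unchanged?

Codon 1: ACC (Thr) → ACA (Thr) — synonymous.
Codon 2: CCC (Pro) → CCU (Pro) — synonymous.
Codon 3: GUA (Val) → CUA (Leu) — missense.
Codon 4: ACA (Thr) → ACG (Thr) — synonymous.
Codon 5: AAC (Asn) → ACC (Thr) — missense.
Synonymous: 3 of 5.

3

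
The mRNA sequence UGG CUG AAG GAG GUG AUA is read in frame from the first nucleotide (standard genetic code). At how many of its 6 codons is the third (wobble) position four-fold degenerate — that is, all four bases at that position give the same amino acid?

2

Codon 1 UGG (Trp): third position 1-fold.
Codon 2 CUG (Leu): third position 4-fold.
Codon 3 AAG (Lys): third position 2-fold.
Codon 4 GAG (Glu): third position 2-fold.
Codon 5 GUG (Val): third position 4-fold.
Codon 6 AUA (Ile): third position 3-fold.
Four-fold degenerate third positions: 2.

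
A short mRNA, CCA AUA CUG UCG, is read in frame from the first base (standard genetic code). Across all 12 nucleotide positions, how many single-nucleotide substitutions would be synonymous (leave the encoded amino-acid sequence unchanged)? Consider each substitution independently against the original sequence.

12

Codon 1 (CCA, Pro): 3 synonymous substitutions.
Codon 2 (AUA, Ile): 2 synonymous substitutions.
Codon 3 (CUG, Leu): 4 synonymous substitutions.
Codon 4 (UCG, Ser): 3 synonymous substitutions.
Total: 3 + 2 + 4 + 3 = 12.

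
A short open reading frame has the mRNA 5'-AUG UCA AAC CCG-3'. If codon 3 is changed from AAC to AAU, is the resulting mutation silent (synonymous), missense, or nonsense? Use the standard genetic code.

Position 9 falls in codon 3: AAC → Asn.
After the substitution the codon is AAU → Asn.
Both encode Asn, so the change is synonymous.

silent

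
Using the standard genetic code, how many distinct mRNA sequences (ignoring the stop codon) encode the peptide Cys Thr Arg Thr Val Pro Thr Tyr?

24576

Cys: 2 codons.
Thr: 4 codons.
Arg: 6 codons.
Thr: 4 codons.
Val: 4 codons.
Pro: 4 codons.
Thr: 4 codons.
Tyr: 2 codons.
2 × 4 × 6 × 4 × 4 × 4 × 4 × 2 = 24576.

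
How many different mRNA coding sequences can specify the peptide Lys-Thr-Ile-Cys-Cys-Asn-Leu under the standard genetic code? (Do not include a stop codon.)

1152

Lys: 2 codons.
Thr: 4 codons.
Ile: 3 codons.
Cys: 2 codons.
Cys: 2 codons.
Asn: 2 codons.
Leu: 6 codons.
2 × 4 × 3 × 2 × 2 × 2 × 6 = 1152.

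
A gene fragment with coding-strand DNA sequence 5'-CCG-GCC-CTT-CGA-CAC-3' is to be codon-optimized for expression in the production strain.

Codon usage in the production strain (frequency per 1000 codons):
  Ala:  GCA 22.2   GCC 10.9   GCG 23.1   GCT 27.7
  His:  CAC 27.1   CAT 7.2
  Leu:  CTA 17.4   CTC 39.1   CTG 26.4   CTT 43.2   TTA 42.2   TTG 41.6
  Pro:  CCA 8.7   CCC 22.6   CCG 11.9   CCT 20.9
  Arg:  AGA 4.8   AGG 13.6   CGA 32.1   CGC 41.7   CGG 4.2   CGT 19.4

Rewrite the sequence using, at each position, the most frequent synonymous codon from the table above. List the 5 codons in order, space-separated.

CCC GCT CTT CGC CAC

Codon 1 (Pro): best is CCC at 22.6.
Codon 2 (Ala): best is GCT at 27.7.
Codon 3 (Leu): best is CTT at 43.2.
Codon 4 (Arg): best is CGC at 41.7.
Codon 5 (His): best is CAC at 27.1.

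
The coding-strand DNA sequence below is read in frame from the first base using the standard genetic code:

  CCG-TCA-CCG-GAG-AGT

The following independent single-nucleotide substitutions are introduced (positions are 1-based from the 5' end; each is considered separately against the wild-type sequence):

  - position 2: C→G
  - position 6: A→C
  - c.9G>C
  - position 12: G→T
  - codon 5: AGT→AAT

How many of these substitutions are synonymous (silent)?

Codon 1: CCG (Pro) → CGG (Arg) — missense.
Codon 2: TCA (Ser) → TCC (Ser) — synonymous.
Codon 3: CCG (Pro) → CCC (Pro) — synonymous.
Codon 4: GAG (Glu) → GAT (Asp) — missense.
Codon 5: AGT (Ser) → AAT (Asn) — missense.
Synonymous: 2 of 5.

2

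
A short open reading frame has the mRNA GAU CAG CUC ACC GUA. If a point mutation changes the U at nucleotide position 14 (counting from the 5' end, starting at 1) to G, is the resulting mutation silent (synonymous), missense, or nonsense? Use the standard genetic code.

missense

Position 14 falls in codon 5: GUA → Val.
After the substitution the codon is GGA → Gly.
Val ≠ Gly, so this is a missense mutation.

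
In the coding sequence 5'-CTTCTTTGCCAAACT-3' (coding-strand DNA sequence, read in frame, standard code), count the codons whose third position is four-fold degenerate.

Codon 1 CTT (Leu): third position 4-fold.
Codon 2 CTT (Leu): third position 4-fold.
Codon 3 TGC (Cys): third position 2-fold.
Codon 4 CAA (Gln): third position 2-fold.
Codon 5 ACT (Thr): third position 4-fold.
Four-fold degenerate third positions: 3.

3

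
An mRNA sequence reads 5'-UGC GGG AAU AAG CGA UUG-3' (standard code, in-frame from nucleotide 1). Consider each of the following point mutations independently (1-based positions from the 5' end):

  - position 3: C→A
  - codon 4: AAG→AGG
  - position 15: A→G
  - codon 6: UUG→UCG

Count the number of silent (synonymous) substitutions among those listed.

Codon 1: UGC (Cys) → UGA (Stop) — nonsense.
Codon 4: AAG (Lys) → AGG (Arg) — missense.
Codon 5: CGA (Arg) → CGG (Arg) — synonymous.
Codon 6: UUG (Leu) → UCG (Ser) — missense.
Synonymous: 1 of 4.

1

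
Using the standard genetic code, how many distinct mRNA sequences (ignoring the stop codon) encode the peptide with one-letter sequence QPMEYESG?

Gln: 2 codons.
Pro: 4 codons.
Met: 1 codon.
Glu: 2 codons.
Tyr: 2 codons.
Glu: 2 codons.
Ser: 6 codons.
Gly: 4 codons.
2 × 4 × 1 × 2 × 2 × 2 × 6 × 4 = 1536.

1536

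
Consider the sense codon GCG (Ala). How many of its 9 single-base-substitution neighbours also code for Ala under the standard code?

3

Position 1: none → 0 synonymous.
Position 2: none → 0 synonymous.
Position 3: GCU, GCC, GCA → 3 synonymous.
Total: 0 + 0 + 3 = 3.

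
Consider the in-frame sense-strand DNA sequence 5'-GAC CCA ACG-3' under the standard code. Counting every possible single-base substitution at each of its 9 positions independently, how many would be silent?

7

Codon 1 (GAC, Asp): 1 synonymous substitution.
Codon 2 (CCA, Pro): 3 synonymous substitutions.
Codon 3 (ACG, Thr): 3 synonymous substitutions.
Total: 1 + 3 + 3 = 7.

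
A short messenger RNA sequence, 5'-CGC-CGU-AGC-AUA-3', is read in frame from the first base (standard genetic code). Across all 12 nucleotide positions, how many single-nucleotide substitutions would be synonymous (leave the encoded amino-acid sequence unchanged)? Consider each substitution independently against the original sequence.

9

Codon 1 (CGC, Arg): 3 synonymous substitutions.
Codon 2 (CGU, Arg): 3 synonymous substitutions.
Codon 3 (AGC, Ser): 1 synonymous substitution.
Codon 4 (AUA, Ile): 2 synonymous substitutions.
Total: 3 + 3 + 1 + 2 = 9.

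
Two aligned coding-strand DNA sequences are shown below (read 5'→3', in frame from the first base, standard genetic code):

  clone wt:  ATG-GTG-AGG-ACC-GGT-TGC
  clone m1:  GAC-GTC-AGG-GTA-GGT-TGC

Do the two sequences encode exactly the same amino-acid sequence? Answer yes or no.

no

Codon 1: ATG Met / GAC Asp — nonsynonymous.
Codon 2: GTG Val / GTC Val — synonymous.
Codon 3: AGG Arg / AGG Arg — identical.
Codon 4: ACC Thr / GTA Val — nonsynonymous.
Codon 5: GGT Gly / GGT Gly — identical.
Codon 6: TGC Cys / TGC Cys — identical.
Nonsynonymous differences: 2 → different protein.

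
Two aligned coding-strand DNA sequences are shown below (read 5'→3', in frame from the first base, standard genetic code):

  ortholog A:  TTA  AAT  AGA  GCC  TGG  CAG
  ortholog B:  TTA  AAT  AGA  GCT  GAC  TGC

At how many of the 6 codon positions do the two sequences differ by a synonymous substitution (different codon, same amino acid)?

1

Codon 1: TTA Leu / TTA Leu — identical.
Codon 2: AAT Asn / AAT Asn — identical.
Codon 3: AGA Arg / AGA Arg — identical.
Codon 4: GCC Ala / GCT Ala — synonymous.
Codon 5: TGG Trp / GAC Asp — nonsynonymous.
Codon 6: CAG Gln / TGC Cys — nonsynonymous.
Synonymous differences: 1.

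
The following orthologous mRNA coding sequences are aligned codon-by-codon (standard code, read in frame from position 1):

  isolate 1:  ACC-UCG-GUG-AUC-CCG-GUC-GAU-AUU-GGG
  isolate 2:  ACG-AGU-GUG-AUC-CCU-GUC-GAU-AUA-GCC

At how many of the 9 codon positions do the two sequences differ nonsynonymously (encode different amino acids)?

1

Codon 1: ACC Thr / ACG Thr — synonymous.
Codon 2: UCG Ser / AGU Ser — synonymous.
Codon 3: GUG Val / GUG Val — identical.
Codon 4: AUC Ile / AUC Ile — identical.
Codon 5: CCG Pro / CCU Pro — synonymous.
Codon 6: GUC Val / GUC Val — identical.
Codon 7: GAU Asp / GAU Asp — identical.
Codon 8: AUU Ile / AUA Ile — synonymous.
Codon 9: GGG Gly / GCC Ala — nonsynonymous.
Nonsynonymous differences: 1.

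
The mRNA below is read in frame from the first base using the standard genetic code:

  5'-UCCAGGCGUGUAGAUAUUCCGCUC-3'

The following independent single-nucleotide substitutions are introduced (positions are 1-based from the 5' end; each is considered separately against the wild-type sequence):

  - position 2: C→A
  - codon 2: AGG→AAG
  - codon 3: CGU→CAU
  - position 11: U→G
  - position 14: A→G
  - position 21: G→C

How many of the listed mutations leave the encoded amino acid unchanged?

1

Codon 1: UCC (Ser) → UAC (Tyr) — missense.
Codon 2: AGG (Arg) → AAG (Lys) — missense.
Codon 3: CGU (Arg) → CAU (His) — missense.
Codon 4: GUA (Val) → GGA (Gly) — missense.
Codon 5: GAU (Asp) → GGU (Gly) — missense.
Codon 7: CCG (Pro) → CCC (Pro) — synonymous.
Synonymous: 1 of 6.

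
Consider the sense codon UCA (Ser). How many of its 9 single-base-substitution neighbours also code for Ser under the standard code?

3

Position 1: none → 0 synonymous.
Position 2: none → 0 synonymous.
Position 3: UCU, UCC, UCG → 3 synonymous.
Total: 0 + 0 + 3 = 3.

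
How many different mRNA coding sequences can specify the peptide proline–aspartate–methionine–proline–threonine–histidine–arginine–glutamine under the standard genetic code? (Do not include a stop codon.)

3072

Pro: 4 codons.
Asp: 2 codons.
Met: 1 codon.
Pro: 4 codons.
Thr: 4 codons.
His: 2 codons.
Arg: 6 codons.
Gln: 2 codons.
4 × 2 × 1 × 4 × 4 × 2 × 6 × 2 = 3072.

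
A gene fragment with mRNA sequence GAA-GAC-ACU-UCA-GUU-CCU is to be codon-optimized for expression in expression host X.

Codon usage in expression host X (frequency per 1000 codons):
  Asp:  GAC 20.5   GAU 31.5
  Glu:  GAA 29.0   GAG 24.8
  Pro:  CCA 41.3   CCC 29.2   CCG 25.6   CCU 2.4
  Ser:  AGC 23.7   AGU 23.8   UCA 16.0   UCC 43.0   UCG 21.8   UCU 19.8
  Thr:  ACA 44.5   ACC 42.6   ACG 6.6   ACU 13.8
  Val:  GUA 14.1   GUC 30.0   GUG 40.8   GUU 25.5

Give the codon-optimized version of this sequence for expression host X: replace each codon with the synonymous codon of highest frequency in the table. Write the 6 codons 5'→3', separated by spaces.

GAA GAU ACA UCC GUG CCA

Codon 1 (Glu): best is GAA at 29.0.
Codon 2 (Asp): best is GAU at 31.5.
Codon 3 (Thr): best is ACA at 44.5.
Codon 4 (Ser): best is UCC at 43.0.
Codon 5 (Val): best is GUG at 40.8.
Codon 6 (Pro): best is CCA at 41.3.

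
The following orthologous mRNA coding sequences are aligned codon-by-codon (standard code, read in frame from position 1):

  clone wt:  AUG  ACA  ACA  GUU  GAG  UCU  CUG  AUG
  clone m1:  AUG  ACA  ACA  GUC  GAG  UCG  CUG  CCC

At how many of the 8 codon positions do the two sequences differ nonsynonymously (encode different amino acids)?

Codon 1: AUG Met / AUG Met — identical.
Codon 2: ACA Thr / ACA Thr — identical.
Codon 3: ACA Thr / ACA Thr — identical.
Codon 4: GUU Val / GUC Val — synonymous.
Codon 5: GAG Glu / GAG Glu — identical.
Codon 6: UCU Ser / UCG Ser — synonymous.
Codon 7: CUG Leu / CUG Leu — identical.
Codon 8: AUG Met / CCC Pro — nonsynonymous.
Nonsynonymous differences: 1.

1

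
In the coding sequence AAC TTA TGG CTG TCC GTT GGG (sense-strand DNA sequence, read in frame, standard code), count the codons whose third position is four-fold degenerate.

4

Codon 1 AAC (Asn): third position 2-fold.
Codon 2 TTA (Leu): third position 2-fold.
Codon 3 TGG (Trp): third position 1-fold.
Codon 4 CTG (Leu): third position 4-fold.
Codon 5 TCC (Ser): third position 4-fold.
Codon 6 GTT (Val): third position 4-fold.
Codon 7 GGG (Gly): third position 4-fold.
Four-fold degenerate third positions: 4.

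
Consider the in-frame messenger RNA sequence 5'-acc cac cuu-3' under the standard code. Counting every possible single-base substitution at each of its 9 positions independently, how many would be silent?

7

Codon 1 (ACC, Thr): 3 synonymous substitutions.
Codon 2 (CAC, His): 1 synonymous substitution.
Codon 3 (CUU, Leu): 3 synonymous substitutions.
Total: 3 + 1 + 3 = 7.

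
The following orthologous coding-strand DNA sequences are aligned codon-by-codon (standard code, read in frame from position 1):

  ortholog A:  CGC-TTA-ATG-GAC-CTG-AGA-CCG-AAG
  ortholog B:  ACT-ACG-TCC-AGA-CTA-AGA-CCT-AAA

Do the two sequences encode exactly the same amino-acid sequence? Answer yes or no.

no

Codon 1: CGC Arg / ACT Thr — nonsynonymous.
Codon 2: TTA Leu / ACG Thr — nonsynonymous.
Codon 3: ATG Met / TCC Ser — nonsynonymous.
Codon 4: GAC Asp / AGA Arg — nonsynonymous.
Codon 5: CTG Leu / CTA Leu — synonymous.
Codon 6: AGA Arg / AGA Arg — identical.
Codon 7: CCG Pro / CCT Pro — synonymous.
Codon 8: AAG Lys / AAA Lys — synonymous.
Nonsynonymous differences: 4 → different protein.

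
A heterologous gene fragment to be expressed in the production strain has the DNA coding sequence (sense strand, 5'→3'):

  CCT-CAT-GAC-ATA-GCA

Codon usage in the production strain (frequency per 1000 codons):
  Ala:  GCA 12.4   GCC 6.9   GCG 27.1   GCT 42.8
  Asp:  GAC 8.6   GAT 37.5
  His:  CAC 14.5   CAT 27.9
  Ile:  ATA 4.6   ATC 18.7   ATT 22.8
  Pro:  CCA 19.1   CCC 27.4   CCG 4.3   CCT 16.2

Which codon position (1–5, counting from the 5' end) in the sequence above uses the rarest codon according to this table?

4

Codon 1 CCT (Pro): 16.2 per 1000.
Codon 2 CAT (His): 27.9 per 1000.
Codon 3 GAC (Asp): 8.6 per 1000.
Codon 4 ATA (Ile): 4.6 per 1000.
Codon 5 GCA (Ala): 12.4 per 1000.
Lowest frequency is 4.6 at codon 4.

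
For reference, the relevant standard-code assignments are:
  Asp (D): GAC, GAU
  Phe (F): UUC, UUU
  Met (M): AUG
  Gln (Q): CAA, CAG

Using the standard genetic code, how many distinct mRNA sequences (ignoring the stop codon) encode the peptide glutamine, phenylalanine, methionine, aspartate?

Gln: 2 codons.
Phe: 2 codons.
Met: 1 codon.
Asp: 2 codons.
2 × 2 × 1 × 2 = 8.

8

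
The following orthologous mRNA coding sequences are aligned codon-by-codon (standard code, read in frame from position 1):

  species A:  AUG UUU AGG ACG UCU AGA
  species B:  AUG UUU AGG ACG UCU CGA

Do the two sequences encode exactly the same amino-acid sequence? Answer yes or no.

Codon 1: AUG Met / AUG Met — identical.
Codon 2: UUU Phe / UUU Phe — identical.
Codon 3: AGG Arg / AGG Arg — identical.
Codon 4: ACG Thr / ACG Thr — identical.
Codon 5: UCU Ser / UCU Ser — identical.
Codon 6: AGA Arg / CGA Arg — synonymous.
Nonsynonymous differences: 0 → same protein.

yes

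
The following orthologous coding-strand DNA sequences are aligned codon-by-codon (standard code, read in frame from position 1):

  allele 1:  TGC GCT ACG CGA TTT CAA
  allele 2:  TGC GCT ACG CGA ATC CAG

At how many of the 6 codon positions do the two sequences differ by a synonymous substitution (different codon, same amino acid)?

Codon 1: TGC Cys / TGC Cys — identical.
Codon 2: GCT Ala / GCT Ala — identical.
Codon 3: ACG Thr / ACG Thr — identical.
Codon 4: CGA Arg / CGA Arg — identical.
Codon 5: TTT Phe / ATC Ile — nonsynonymous.
Codon 6: CAA Gln / CAG Gln — synonymous.
Synonymous differences: 1.

1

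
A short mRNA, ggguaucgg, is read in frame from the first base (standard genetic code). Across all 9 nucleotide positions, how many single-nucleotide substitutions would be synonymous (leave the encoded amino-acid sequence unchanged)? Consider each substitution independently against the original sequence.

Codon 1 (GGG, Gly): 3 synonymous substitutions.
Codon 2 (UAU, Tyr): 1 synonymous substitution.
Codon 3 (CGG, Arg): 4 synonymous substitutions.
Total: 3 + 1 + 4 = 8.

8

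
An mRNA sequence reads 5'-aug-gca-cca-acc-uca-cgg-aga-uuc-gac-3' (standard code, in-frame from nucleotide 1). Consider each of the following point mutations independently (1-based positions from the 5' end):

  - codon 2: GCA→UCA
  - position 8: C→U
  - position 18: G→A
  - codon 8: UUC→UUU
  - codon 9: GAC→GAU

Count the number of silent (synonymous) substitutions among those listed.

3

Codon 2: GCA (Ala) → UCA (Ser) — missense.
Codon 3: CCA (Pro) → CUA (Leu) — missense.
Codon 6: CGG (Arg) → CGA (Arg) — synonymous.
Codon 8: UUC (Phe) → UUU (Phe) — synonymous.
Codon 9: GAC (Asp) → GAU (Asp) — synonymous.
Synonymous: 3 of 5.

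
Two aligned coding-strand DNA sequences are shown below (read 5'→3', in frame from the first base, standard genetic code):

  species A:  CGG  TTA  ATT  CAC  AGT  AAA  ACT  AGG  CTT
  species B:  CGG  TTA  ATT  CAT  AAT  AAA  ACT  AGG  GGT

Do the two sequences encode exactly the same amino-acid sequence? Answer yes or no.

Codon 1: CGG Arg / CGG Arg — identical.
Codon 2: TTA Leu / TTA Leu — identical.
Codon 3: ATT Ile / ATT Ile — identical.
Codon 4: CAC His / CAT His — synonymous.
Codon 5: AGT Ser / AAT Asn — nonsynonymous.
Codon 6: AAA Lys / AAA Lys — identical.
Codon 7: ACT Thr / ACT Thr — identical.
Codon 8: AGG Arg / AGG Arg — identical.
Codon 9: CTT Leu / GGT Gly — nonsynonymous.
Nonsynonymous differences: 2 → different protein.

no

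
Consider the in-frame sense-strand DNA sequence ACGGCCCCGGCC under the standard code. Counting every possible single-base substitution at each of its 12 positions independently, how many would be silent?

Codon 1 (ACG, Thr): 3 synonymous substitutions.
Codon 2 (GCC, Ala): 3 synonymous substitutions.
Codon 3 (CCG, Pro): 3 synonymous substitutions.
Codon 4 (GCC, Ala): 3 synonymous substitutions.
Total: 3 + 3 + 3 + 3 = 12.

12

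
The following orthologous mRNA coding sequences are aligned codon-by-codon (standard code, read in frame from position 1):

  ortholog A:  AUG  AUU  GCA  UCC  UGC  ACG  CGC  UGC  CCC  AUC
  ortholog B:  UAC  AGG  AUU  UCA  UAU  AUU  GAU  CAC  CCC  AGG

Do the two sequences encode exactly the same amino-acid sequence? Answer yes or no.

Codon 1: AUG Met / UAC Tyr — nonsynonymous.
Codon 2: AUU Ile / AGG Arg — nonsynonymous.
Codon 3: GCA Ala / AUU Ile — nonsynonymous.
Codon 4: UCC Ser / UCA Ser — synonymous.
Codon 5: UGC Cys / UAU Tyr — nonsynonymous.
Codon 6: ACG Thr / AUU Ile — nonsynonymous.
Codon 7: CGC Arg / GAU Asp — nonsynonymous.
Codon 8: UGC Cys / CAC His — nonsynonymous.
Codon 9: CCC Pro / CCC Pro — identical.
Codon 10: AUC Ile / AGG Arg — nonsynonymous.
Nonsynonymous differences: 8 → different protein.

no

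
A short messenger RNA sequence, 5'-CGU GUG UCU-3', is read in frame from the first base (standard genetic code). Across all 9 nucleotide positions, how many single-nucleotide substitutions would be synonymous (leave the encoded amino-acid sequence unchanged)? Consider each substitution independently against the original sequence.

Codon 1 (CGU, Arg): 3 synonymous substitutions.
Codon 2 (GUG, Val): 3 synonymous substitutions.
Codon 3 (UCU, Ser): 3 synonymous substitutions.
Total: 3 + 3 + 3 = 9.

9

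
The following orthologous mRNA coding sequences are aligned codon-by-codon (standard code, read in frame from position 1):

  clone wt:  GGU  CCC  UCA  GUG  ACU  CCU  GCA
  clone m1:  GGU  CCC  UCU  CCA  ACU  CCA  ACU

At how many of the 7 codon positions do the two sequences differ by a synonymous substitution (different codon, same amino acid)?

2

Codon 1: GGU Gly / GGU Gly — identical.
Codon 2: CCC Pro / CCC Pro — identical.
Codon 3: UCA Ser / UCU Ser — synonymous.
Codon 4: GUG Val / CCA Pro — nonsynonymous.
Codon 5: ACU Thr / ACU Thr — identical.
Codon 6: CCU Pro / CCA Pro — synonymous.
Codon 7: GCA Ala / ACU Thr — nonsynonymous.
Synonymous differences: 2.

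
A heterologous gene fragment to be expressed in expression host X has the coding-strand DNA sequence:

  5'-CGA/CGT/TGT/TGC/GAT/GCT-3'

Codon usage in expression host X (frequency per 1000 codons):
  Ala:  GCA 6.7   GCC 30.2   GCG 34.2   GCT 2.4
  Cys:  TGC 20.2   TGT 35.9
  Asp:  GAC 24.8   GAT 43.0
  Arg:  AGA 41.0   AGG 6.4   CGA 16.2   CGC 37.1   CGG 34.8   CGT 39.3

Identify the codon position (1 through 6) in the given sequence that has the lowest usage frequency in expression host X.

Codon 1 CGA (Arg): 16.2 per 1000.
Codon 2 CGT (Arg): 39.3 per 1000.
Codon 3 TGT (Cys): 35.9 per 1000.
Codon 4 TGC (Cys): 20.2 per 1000.
Codon 5 GAT (Asp): 43.0 per 1000.
Codon 6 GCT (Ala): 2.4 per 1000.
Lowest frequency is 2.4 at codon 6.

6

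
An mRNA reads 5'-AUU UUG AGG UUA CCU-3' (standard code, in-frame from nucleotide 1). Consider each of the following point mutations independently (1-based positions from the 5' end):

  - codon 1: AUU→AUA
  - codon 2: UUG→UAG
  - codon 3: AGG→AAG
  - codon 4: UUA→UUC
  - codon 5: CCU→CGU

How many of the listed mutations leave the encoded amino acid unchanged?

Codon 1: AUU (Ile) → AUA (Ile) — synonymous.
Codon 2: UUG (Leu) → UAG (Stop) — nonsense.
Codon 3: AGG (Arg) → AAG (Lys) — missense.
Codon 4: UUA (Leu) → UUC (Phe) — missense.
Codon 5: CCU (Pro) → CGU (Arg) — missense.
Synonymous: 1 of 5.

1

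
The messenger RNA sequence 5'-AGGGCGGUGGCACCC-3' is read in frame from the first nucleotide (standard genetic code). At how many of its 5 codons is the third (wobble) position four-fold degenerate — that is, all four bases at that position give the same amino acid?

Codon 1 AGG (Arg): third position 2-fold.
Codon 2 GCG (Ala): third position 4-fold.
Codon 3 GUG (Val): third position 4-fold.
Codon 4 GCA (Ala): third position 4-fold.
Codon 5 CCC (Pro): third position 4-fold.
Four-fold degenerate third positions: 4.

4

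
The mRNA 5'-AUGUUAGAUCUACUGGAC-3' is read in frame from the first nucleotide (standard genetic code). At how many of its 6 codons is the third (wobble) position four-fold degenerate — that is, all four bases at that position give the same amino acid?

Codon 1 AUG (Met): third position 1-fold.
Codon 2 UUA (Leu): third position 2-fold.
Codon 3 GAU (Asp): third position 2-fold.
Codon 4 CUA (Leu): third position 4-fold.
Codon 5 CUG (Leu): third position 4-fold.
Codon 6 GAC (Asp): third position 2-fold.
Four-fold degenerate third positions: 2.

2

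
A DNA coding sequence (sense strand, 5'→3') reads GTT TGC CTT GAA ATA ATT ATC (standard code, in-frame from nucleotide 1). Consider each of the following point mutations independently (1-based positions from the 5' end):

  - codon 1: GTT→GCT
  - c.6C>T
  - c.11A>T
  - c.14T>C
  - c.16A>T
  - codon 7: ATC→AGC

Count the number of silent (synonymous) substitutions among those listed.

1

Codon 1: GTT (Val) → GCT (Ala) — missense.
Codon 2: TGC (Cys) → TGT (Cys) — synonymous.
Codon 4: GAA (Glu) → GTA (Val) — missense.
Codon 5: ATA (Ile) → ACA (Thr) — missense.
Codon 6: ATT (Ile) → TTT (Phe) — missense.
Codon 7: ATC (Ile) → AGC (Ser) — missense.
Synonymous: 1 of 6.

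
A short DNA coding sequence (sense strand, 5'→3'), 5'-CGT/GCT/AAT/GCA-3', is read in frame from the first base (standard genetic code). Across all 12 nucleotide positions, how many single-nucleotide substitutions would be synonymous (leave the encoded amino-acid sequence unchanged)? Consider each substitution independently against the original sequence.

Codon 1 (CGT, Arg): 3 synonymous substitutions.
Codon 2 (GCT, Ala): 3 synonymous substitutions.
Codon 3 (AAT, Asn): 1 synonymous substitution.
Codon 4 (GCA, Ala): 3 synonymous substitutions.
Total: 3 + 3 + 1 + 3 = 10.

10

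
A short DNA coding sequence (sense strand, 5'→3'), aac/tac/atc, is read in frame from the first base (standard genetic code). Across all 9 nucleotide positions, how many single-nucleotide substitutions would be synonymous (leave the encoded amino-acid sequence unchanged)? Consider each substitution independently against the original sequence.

4

Codon 1 (AAC, Asn): 1 synonymous substitution.
Codon 2 (TAC, Tyr): 1 synonymous substitution.
Codon 3 (ATC, Ile): 2 synonymous substitutions.
Total: 1 + 1 + 2 = 4.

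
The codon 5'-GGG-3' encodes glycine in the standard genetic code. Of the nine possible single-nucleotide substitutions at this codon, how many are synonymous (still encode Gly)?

Position 1: none → 0 synonymous.
Position 2: none → 0 synonymous.
Position 3: GGT, GGC, GGA → 3 synonymous.
Total: 0 + 0 + 3 = 3.

3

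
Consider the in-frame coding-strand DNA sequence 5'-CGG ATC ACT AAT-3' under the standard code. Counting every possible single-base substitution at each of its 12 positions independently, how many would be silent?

Codon 1 (CGG, Arg): 4 synonymous substitutions.
Codon 2 (ATC, Ile): 2 synonymous substitutions.
Codon 3 (ACT, Thr): 3 synonymous substitutions.
Codon 4 (AAT, Asn): 1 synonymous substitution.
Total: 4 + 2 + 3 + 1 = 10.

10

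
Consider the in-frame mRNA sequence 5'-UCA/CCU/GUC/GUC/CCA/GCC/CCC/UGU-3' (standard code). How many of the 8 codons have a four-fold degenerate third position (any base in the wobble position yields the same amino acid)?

7

Codon 1 UCA (Ser): third position 4-fold.
Codon 2 CCU (Pro): third position 4-fold.
Codon 3 GUC (Val): third position 4-fold.
Codon 4 GUC (Val): third position 4-fold.
Codon 5 CCA (Pro): third position 4-fold.
Codon 6 GCC (Ala): third position 4-fold.
Codon 7 CCC (Pro): third position 4-fold.
Codon 8 UGU (Cys): third position 2-fold.
Four-fold degenerate third positions: 7.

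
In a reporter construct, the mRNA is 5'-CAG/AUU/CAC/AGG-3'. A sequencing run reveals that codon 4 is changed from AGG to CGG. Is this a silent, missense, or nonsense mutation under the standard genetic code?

Position 10 falls in codon 4: AGG → Arg.
After the substitution the codon is CGG → Arg.
Both encode Arg, so the change is synonymous.

silent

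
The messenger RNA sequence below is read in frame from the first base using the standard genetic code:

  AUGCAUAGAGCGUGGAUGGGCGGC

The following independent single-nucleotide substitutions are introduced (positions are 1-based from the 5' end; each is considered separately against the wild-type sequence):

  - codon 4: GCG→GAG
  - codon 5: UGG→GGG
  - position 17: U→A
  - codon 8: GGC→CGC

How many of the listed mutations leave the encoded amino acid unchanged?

0

Codon 4: GCG (Ala) → GAG (Glu) — missense.
Codon 5: UGG (Trp) → GGG (Gly) — missense.
Codon 6: AUG (Met) → AAG (Lys) — missense.
Codon 8: GGC (Gly) → CGC (Arg) — missense.
Synonymous: 0 of 4.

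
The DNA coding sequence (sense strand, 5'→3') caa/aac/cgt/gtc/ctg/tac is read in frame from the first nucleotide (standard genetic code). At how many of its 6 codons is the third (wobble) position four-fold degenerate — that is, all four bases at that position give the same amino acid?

3

Codon 1 CAA (Gln): third position 2-fold.
Codon 2 AAC (Asn): third position 2-fold.
Codon 3 CGT (Arg): third position 4-fold.
Codon 4 GTC (Val): third position 4-fold.
Codon 5 CTG (Leu): third position 4-fold.
Codon 6 TAC (Tyr): third position 2-fold.
Four-fold degenerate third positions: 3.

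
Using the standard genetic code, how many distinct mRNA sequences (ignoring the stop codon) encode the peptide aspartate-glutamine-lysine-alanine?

Asp: 2 codons.
Gln: 2 codons.
Lys: 2 codons.
Ala: 4 codons.
2 × 2 × 2 × 4 = 32.

32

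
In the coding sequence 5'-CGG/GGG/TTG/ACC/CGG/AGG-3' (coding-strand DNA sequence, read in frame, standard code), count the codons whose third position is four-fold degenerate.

Codon 1 CGG (Arg): third position 4-fold.
Codon 2 GGG (Gly): third position 4-fold.
Codon 3 TTG (Leu): third position 2-fold.
Codon 4 ACC (Thr): third position 4-fold.
Codon 5 CGG (Arg): third position 4-fold.
Codon 6 AGG (Arg): third position 2-fold.
Four-fold degenerate third positions: 4.

4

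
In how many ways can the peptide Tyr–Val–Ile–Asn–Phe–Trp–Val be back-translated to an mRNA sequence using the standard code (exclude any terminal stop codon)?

384

Tyr: 2 codons.
Val: 4 codons.
Ile: 3 codons.
Asn: 2 codons.
Phe: 2 codons.
Trp: 1 codon.
Val: 4 codons.
2 × 4 × 3 × 2 × 2 × 1 × 4 = 384.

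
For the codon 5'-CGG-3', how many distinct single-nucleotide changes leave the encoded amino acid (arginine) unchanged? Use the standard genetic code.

4

Position 1: AGG → 1 synonymous.
Position 2: none → 0 synonymous.
Position 3: CGU, CGC, CGA → 3 synonymous.
Total: 1 + 0 + 3 = 4.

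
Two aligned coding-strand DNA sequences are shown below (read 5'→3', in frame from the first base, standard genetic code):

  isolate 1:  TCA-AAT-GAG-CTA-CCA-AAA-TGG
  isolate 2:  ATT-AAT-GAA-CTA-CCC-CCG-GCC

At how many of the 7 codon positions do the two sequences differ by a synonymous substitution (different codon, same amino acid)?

2

Codon 1: TCA Ser / ATT Ile — nonsynonymous.
Codon 2: AAT Asn / AAT Asn — identical.
Codon 3: GAG Glu / GAA Glu — synonymous.
Codon 4: CTA Leu / CTA Leu — identical.
Codon 5: CCA Pro / CCC Pro — synonymous.
Codon 6: AAA Lys / CCG Pro — nonsynonymous.
Codon 7: TGG Trp / GCC Ala — nonsynonymous.
Synonymous differences: 2.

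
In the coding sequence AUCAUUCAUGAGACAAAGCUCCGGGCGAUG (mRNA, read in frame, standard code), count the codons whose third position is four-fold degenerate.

Codon 1 AUC (Ile): third position 3-fold.
Codon 2 AUU (Ile): third position 3-fold.
Codon 3 CAU (His): third position 2-fold.
Codon 4 GAG (Glu): third position 2-fold.
Codon 5 ACA (Thr): third position 4-fold.
Codon 6 AAG (Lys): third position 2-fold.
Codon 7 CUC (Leu): third position 4-fold.
Codon 8 CGG (Arg): third position 4-fold.
Codon 9 GCG (Ala): third position 4-fold.
Codon 10 AUG (Met): third position 1-fold.
Four-fold degenerate third positions: 4.

4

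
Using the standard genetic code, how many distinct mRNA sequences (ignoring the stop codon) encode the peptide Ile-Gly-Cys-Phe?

48

Ile: 3 codons.
Gly: 4 codons.
Cys: 2 codons.
Phe: 2 codons.
3 × 4 × 2 × 2 = 48.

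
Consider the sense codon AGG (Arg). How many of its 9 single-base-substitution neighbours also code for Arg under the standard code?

Position 1: CGG → 1 synonymous.
Position 2: none → 0 synonymous.
Position 3: AGA → 1 synonymous.
Total: 1 + 0 + 1 = 2.

2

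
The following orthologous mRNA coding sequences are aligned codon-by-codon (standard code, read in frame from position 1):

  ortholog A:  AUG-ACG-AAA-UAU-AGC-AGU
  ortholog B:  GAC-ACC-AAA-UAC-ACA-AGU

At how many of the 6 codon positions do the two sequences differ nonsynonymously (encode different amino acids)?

Codon 1: AUG Met / GAC Asp — nonsynonymous.
Codon 2: ACG Thr / ACC Thr — synonymous.
Codon 3: AAA Lys / AAA Lys — identical.
Codon 4: UAU Tyr / UAC Tyr — synonymous.
Codon 5: AGC Ser / ACA Thr — nonsynonymous.
Codon 6: AGU Ser / AGU Ser — identical.
Nonsynonymous differences: 2.

2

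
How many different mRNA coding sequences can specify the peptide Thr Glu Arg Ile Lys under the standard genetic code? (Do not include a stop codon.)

288

Thr: 4 codons.
Glu: 2 codons.
Arg: 6 codons.
Ile: 3 codons.
Lys: 2 codons.
4 × 2 × 6 × 3 × 2 = 288.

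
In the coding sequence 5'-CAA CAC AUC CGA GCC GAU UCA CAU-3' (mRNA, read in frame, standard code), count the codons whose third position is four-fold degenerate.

3

Codon 1 CAA (Gln): third position 2-fold.
Codon 2 CAC (His): third position 2-fold.
Codon 3 AUC (Ile): third position 3-fold.
Codon 4 CGA (Arg): third position 4-fold.
Codon 5 GCC (Ala): third position 4-fold.
Codon 6 GAU (Asp): third position 2-fold.
Codon 7 UCA (Ser): third position 4-fold.
Codon 8 CAU (His): third position 2-fold.
Four-fold degenerate third positions: 3.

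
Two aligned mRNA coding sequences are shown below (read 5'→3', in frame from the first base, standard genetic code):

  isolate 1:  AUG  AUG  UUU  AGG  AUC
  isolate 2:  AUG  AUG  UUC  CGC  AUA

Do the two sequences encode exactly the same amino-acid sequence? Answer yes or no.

yes

Codon 1: AUG Met / AUG Met — identical.
Codon 2: AUG Met / AUG Met — identical.
Codon 3: UUU Phe / UUC Phe — synonymous.
Codon 4: AGG Arg / CGC Arg — synonymous.
Codon 5: AUC Ile / AUA Ile — synonymous.
Nonsynonymous differences: 0 → same protein.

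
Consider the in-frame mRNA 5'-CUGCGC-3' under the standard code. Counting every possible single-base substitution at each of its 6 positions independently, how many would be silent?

Codon 1 (CUG, Leu): 4 synonymous substitutions.
Codon 2 (CGC, Arg): 3 synonymous substitutions.
Total: 4 + 3 = 7.

7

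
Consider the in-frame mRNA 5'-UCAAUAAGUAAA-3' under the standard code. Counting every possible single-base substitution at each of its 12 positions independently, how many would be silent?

Codon 1 (UCA, Ser): 3 synonymous substitutions.
Codon 2 (AUA, Ile): 2 synonymous substitutions.
Codon 3 (AGU, Ser): 1 synonymous substitution.
Codon 4 (AAA, Lys): 1 synonymous substitution.
Total: 3 + 2 + 1 + 1 = 7.

7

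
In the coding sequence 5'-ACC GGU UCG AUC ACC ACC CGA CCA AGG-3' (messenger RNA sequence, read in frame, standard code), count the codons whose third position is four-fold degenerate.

Codon 1 ACC (Thr): third position 4-fold.
Codon 2 GGU (Gly): third position 4-fold.
Codon 3 UCG (Ser): third position 4-fold.
Codon 4 AUC (Ile): third position 3-fold.
Codon 5 ACC (Thr): third position 4-fold.
Codon 6 ACC (Thr): third position 4-fold.
Codon 7 CGA (Arg): third position 4-fold.
Codon 8 CCA (Pro): third position 4-fold.
Codon 9 AGG (Arg): third position 2-fold.
Four-fold degenerate third positions: 7.

7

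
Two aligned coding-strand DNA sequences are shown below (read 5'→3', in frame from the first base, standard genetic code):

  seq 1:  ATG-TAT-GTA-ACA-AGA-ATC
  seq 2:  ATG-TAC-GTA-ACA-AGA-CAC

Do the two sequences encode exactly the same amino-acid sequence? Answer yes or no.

Codon 1: ATG Met / ATG Met — identical.
Codon 2: TAT Tyr / TAC Tyr — synonymous.
Codon 3: GTA Val / GTA Val — identical.
Codon 4: ACA Thr / ACA Thr — identical.
Codon 5: AGA Arg / AGA Arg — identical.
Codon 6: ATC Ile / CAC His — nonsynonymous.
Nonsynonymous differences: 1 → different protein.

no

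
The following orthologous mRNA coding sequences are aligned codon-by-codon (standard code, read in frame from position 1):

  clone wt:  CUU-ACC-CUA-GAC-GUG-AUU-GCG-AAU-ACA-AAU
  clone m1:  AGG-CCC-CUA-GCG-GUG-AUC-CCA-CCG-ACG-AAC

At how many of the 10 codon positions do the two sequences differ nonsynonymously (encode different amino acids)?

5

Codon 1: CUU Leu / AGG Arg — nonsynonymous.
Codon 2: ACC Thr / CCC Pro — nonsynonymous.
Codon 3: CUA Leu / CUA Leu — identical.
Codon 4: GAC Asp / GCG Ala — nonsynonymous.
Codon 5: GUG Val / GUG Val — identical.
Codon 6: AUU Ile / AUC Ile — synonymous.
Codon 7: GCG Ala / CCA Pro — nonsynonymous.
Codon 8: AAU Asn / CCG Pro — nonsynonymous.
Codon 9: ACA Thr / ACG Thr — synonymous.
Codon 10: AAU Asn / AAC Asn — synonymous.
Nonsynonymous differences: 5.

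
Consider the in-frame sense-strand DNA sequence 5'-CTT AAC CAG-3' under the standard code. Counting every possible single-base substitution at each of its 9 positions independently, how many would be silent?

Codon 1 (CTT, Leu): 3 synonymous substitutions.
Codon 2 (AAC, Asn): 1 synonymous substitution.
Codon 3 (CAG, Gln): 1 synonymous substitution.
Total: 3 + 1 + 1 = 5.

5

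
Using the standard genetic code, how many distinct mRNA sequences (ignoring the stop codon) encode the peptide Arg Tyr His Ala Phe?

192

Arg: 6 codons.
Tyr: 2 codons.
His: 2 codons.
Ala: 4 codons.
Phe: 2 codons.
6 × 2 × 2 × 4 × 2 = 192.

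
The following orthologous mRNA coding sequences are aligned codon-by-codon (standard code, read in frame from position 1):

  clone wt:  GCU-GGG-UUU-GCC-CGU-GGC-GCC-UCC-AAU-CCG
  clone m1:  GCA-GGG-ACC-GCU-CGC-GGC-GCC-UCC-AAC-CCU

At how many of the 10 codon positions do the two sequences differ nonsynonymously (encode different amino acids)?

Codon 1: GCU Ala / GCA Ala — synonymous.
Codon 2: GGG Gly / GGG Gly — identical.
Codon 3: UUU Phe / ACC Thr — nonsynonymous.
Codon 4: GCC Ala / GCU Ala — synonymous.
Codon 5: CGU Arg / CGC Arg — synonymous.
Codon 6: GGC Gly / GGC Gly — identical.
Codon 7: GCC Ala / GCC Ala — identical.
Codon 8: UCC Ser / UCC Ser — identical.
Codon 9: AAU Asn / AAC Asn — synonymous.
Codon 10: CCG Pro / CCU Pro — synonymous.
Nonsynonymous differences: 1.

1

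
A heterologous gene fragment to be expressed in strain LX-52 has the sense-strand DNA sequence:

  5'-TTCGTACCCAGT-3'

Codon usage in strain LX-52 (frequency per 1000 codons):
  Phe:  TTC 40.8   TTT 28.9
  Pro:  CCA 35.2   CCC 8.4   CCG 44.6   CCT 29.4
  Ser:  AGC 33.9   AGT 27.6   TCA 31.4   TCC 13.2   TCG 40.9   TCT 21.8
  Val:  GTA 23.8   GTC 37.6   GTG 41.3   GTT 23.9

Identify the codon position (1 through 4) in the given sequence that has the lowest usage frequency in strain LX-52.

Codon 1 TTC (Phe): 40.8 per 1000.
Codon 2 GTA (Val): 23.8 per 1000.
Codon 3 CCC (Pro): 8.4 per 1000.
Codon 4 AGT (Ser): 27.6 per 1000.
Lowest frequency is 8.4 at codon 3.

3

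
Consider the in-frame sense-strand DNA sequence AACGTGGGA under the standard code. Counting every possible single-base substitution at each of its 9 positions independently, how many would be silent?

7

Codon 1 (AAC, Asn): 1 synonymous substitution.
Codon 2 (GTG, Val): 3 synonymous substitutions.
Codon 3 (GGA, Gly): 3 synonymous substitutions.
Total: 1 + 3 + 3 = 7.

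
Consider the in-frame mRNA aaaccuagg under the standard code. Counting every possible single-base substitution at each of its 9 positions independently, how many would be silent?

Codon 1 (AAA, Lys): 1 synonymous substitution.
Codon 2 (CCU, Pro): 3 synonymous substitutions.
Codon 3 (AGG, Arg): 2 synonymous substitutions.
Total: 1 + 3 + 2 = 6.

6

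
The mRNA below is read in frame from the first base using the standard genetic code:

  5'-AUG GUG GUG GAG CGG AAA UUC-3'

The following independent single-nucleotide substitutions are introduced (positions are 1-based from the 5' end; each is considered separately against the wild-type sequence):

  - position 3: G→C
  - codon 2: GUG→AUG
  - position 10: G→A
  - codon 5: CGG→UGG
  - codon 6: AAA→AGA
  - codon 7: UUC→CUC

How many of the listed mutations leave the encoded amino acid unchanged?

Codon 1: AUG (Met) → AUC (Ile) — missense.
Codon 2: GUG (Val) → AUG (Met) — missense.
Codon 4: GAG (Glu) → AAG (Lys) — missense.
Codon 5: CGG (Arg) → UGG (Trp) — missense.
Codon 6: AAA (Lys) → AGA (Arg) — missense.
Codon 7: UUC (Phe) → CUC (Leu) — missense.
Synonymous: 0 of 6.

0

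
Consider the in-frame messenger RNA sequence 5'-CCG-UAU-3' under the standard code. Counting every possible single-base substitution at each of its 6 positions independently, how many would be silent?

4

Codon 1 (CCG, Pro): 3 synonymous substitutions.
Codon 2 (UAU, Tyr): 1 synonymous substitution.
Total: 3 + 1 = 4.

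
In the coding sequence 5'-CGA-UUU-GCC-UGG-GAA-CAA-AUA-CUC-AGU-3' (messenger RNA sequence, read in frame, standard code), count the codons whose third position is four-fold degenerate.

Codon 1 CGA (Arg): third position 4-fold.
Codon 2 UUU (Phe): third position 2-fold.
Codon 3 GCC (Ala): third position 4-fold.
Codon 4 UGG (Trp): third position 1-fold.
Codon 5 GAA (Glu): third position 2-fold.
Codon 6 CAA (Gln): third position 2-fold.
Codon 7 AUA (Ile): third position 3-fold.
Codon 8 CUC (Leu): third position 4-fold.
Codon 9 AGU (Ser): third position 2-fold.
Four-fold degenerate third positions: 3.

3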